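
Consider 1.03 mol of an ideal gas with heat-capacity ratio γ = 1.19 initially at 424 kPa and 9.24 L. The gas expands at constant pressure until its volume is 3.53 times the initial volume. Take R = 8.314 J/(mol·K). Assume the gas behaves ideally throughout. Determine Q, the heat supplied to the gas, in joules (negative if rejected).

T₁ = P₁V₁/(nR) = 424×9.24/(1.03×8.314) = 457 K.
Isobaric: P stays 424 kPa; V/T = const ⇒ T₂ = 1610 K, V₂ = 32.6 L.
W = PΔV = 424×(32.6−9.24) kPa·L = 9910 J.
ΔU = nCvΔT = 1.03×43.8×(1610−457) = 52200 J.
Q = ΔU + W = nCpΔT = 62100 J.

62100 J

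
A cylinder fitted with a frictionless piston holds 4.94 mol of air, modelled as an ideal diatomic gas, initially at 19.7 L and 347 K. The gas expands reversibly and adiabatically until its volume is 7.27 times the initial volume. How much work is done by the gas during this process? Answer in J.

19500 J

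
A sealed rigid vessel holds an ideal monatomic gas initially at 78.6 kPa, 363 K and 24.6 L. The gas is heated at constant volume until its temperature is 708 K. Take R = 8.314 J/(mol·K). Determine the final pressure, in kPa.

Isochoric: V stays 24.6 L; P/T = const ⇒ T₂ = 708 K, P₂ = 153 kPa.

153 kPa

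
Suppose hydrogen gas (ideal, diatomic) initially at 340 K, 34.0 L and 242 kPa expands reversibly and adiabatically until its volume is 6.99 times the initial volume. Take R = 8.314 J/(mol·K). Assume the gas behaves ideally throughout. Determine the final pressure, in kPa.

15.9 kPa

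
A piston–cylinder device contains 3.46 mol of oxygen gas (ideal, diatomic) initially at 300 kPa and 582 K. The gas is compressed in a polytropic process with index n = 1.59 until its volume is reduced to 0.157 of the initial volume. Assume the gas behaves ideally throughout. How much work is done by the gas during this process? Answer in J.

-56200 J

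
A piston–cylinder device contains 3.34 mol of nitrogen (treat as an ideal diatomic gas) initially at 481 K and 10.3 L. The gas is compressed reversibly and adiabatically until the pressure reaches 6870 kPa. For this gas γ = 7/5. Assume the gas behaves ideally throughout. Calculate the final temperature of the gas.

P₁ = nRT₁/V₁ = 3.34×8.314×481/10.3 = 1300 kPa.
Adiabatic: T₂/T₁ = (P₂/P₁)^((γ−1)/γ) ⇒ T₂ = 481×(5.30)^0.286 = 775 K; V₂ = 3.13 L.

775 K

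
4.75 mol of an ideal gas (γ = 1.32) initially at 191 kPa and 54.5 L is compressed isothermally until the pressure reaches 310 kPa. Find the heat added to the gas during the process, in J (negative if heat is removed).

-5040 J

T₁ = P₁V₁/(nR) = 191×54.5/(4.75×8.314) = 264 K.
Isothermal: T stays 264 K; PV = const ⇒ V₂ = 33.6 L, P₂ = 310 kPa.
ΔU = 0 (ideal gas, T constant).
W = nRT ln(V₂/V₁) = 4.75×8.314×264×ln(0.616) = -5040 J.
Q = ΔU + W = -5040 J.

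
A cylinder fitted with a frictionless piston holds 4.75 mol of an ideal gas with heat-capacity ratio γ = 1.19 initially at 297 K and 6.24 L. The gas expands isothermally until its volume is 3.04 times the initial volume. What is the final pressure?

618 kPa

P₁ = nRT₁/V₁ = 4.75×8.314×297/6.24 = 1880 kPa.
Isothermal: T stays 297 K; PV = const ⇒ V₂ = 19.0 L, P₂ = 618 kPa.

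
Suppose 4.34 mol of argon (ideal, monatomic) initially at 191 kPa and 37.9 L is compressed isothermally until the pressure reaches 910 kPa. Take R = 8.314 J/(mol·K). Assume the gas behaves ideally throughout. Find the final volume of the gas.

7.95 L

T₁ = P₁V₁/(nR) = 191×37.9/(4.34×8.314) = 201 K.
Isothermal: T stays 201 K; PV = const ⇒ V₂ = 7.95 L, P₂ = 910 kPa.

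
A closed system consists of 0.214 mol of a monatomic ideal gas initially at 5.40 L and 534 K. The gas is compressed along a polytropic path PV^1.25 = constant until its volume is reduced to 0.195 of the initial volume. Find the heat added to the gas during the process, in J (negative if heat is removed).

-1200 J

P₁ = nRT₁/V₁ = 0.214×8.314×534/5.40 = 176 kPa.
Polytropic n=1.25: T₂ = T₁(V₁/V₂)^(n−1) = 534×(5.13)^0.25 = 804 K; P₂ = P₁(V₁/V₂)^n = 1360 kPa.
W = (P₁V₁−P₂V₂)/(n−1) = (176×5.40−1360×1.05)/0.25 = -1920 J.
ΔU = nCvΔT = 0.214×12.5×(804−534) = 719 J.
Q = ΔU + W = -1200 J.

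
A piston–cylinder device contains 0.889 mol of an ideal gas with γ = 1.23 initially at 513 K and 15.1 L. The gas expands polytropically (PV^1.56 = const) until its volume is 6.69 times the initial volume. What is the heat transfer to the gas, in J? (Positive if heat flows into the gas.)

-6360 J

P₁ = nRT₁/V₁ = 0.889×8.314×513/15.1 = 251 kPa.
Polytropic n=1.56: T₂ = T₁(V₁/V₂)^(n−1) = 513×(0.149)^0.56 = 177 K; P₂ = P₁(V₁/V₂)^n = 12.9 kPa.
W = (P₁V₁−P₂V₂)/(n−1) = (251×15.1−12.9×101)/0.56 = 4440 J.
ΔU = nCvΔT = 0.889×36.1×(177−513) = -10800 J.
Q = ΔU + W = -6360 J.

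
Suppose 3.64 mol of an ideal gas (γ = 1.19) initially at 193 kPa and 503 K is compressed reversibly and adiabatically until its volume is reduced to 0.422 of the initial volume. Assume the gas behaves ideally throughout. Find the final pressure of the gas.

539 kPa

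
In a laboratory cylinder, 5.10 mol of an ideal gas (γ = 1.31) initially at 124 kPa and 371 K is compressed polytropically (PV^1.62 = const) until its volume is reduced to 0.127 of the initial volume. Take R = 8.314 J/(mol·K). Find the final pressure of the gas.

V₁ = nRT₁/P₁ = 5.10×8.314×371/124 = 127 L.
Polytropic n=1.62: T₂ = T₁(V₁/V₂)^(n−1) = 371×(7.87)^0.62 = 1330 K; P₂ = P₁(V₁/V₂)^n = 3510 kPa.

3510 kPa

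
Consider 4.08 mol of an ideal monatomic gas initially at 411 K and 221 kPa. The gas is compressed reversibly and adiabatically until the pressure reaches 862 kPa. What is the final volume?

V₁ = nRT₁/P₁ = 4.08×8.314×411/221 = 63.1 L.
Adiabatic: T₂/T₁ = (P₂/P₁)^((γ−1)/γ) ⇒ T₂ = 411×(3.90)^0.400 = 708 K; V₂ = 27.9 L.

27.9 L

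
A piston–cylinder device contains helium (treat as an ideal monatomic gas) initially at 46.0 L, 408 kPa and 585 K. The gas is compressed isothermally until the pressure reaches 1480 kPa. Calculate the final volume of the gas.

12.7 L

Isothermal: T stays 585 K; PV = const ⇒ V₂ = 12.7 L, P₂ = 1480 kPa.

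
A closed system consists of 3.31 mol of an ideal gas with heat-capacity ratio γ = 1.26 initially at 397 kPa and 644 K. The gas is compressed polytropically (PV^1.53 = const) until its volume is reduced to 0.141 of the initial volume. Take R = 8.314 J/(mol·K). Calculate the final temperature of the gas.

V₁ = nRT₁/P₁ = 3.31×8.314×644/397 = 44.6 L.
Polytropic n=1.53: T₂ = T₁(V₁/V₂)^(n−1) = 644×(7.09)^0.53 = 1820 K; P₂ = P₁(V₁/V₂)^n = 7950 kPa.

1820 K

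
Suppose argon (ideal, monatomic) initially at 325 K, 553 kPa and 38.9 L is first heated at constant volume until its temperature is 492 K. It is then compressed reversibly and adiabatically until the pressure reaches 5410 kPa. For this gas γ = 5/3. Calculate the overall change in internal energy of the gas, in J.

70800 J

n = P₁V₁/(RT₁) = 553×38.9/(8.314×325) = 7.96 mol.
Step 1 — Isochoric: V stays 38.9 L; P/T = const ⇒ T₂ = 492 K, P₂ = 837 kPa.
W = 0 (no volume change).
ΔU = nCvΔT = 7.96×12.5×(492−325) = 16600 J.
Q = ΔU = 16600 J.
State after step 1: P = 837 kPa, V = 38.9 L, T = 492 K.
Step 2 — Adiabatic: T₂/T₁ = (P₂/P₁)^((γ−1)/γ) ⇒ T₂ = 492×(6.46)^0.400 = 1040 K; V₂ = 12.7 L.
ΔU = nCvΔT = 7.96×12.5×(1040−492) = 54200 J.
Q = 0 for an adiabatic process, so W = −ΔU = -54200 J.
Net over both steps: W = -54200 J, Q = 16600 J, ΔU = 70800 J.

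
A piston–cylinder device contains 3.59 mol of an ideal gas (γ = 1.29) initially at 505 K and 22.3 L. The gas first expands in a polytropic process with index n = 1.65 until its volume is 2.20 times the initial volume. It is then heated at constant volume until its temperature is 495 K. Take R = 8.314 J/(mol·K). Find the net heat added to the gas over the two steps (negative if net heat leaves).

P₁ = nRT₁/V₁ = 3.59×8.314×505/22.3 = 676 kPa.
Step 1 — Polytropic n=1.65: T₂ = T₁(V₁/V₂)^(n−1) = 505×(0.455)^0.65 = 302 K; P₂ = P₁(V₁/V₂)^n = 184 kPa.
W = (P₁V₁−P₂V₂)/(n−1) = (676×22.3−184×49.1)/0.65 = 9300 J.
ΔU = nCvΔT = 3.59×28.7×(302−505) = -20800 J.
Q = ΔU + W = -11500 J.
State after step 1: P = 184 kPa, V = 49.1 L, T = 302 K.
Step 2 — Isochoric: V stays 49.1 L; P/T = const ⇒ T₂ = 495 K, P₂ = 301 kPa.
W = 0 (no volume change).
ΔU = nCvΔT = 3.59×28.7×(495−302) = 19800 J.
Q = ΔU = 19800 J.
Net over both steps: W = 9300 J, Q = 8270 J, ΔU = -1030 J.

8270 J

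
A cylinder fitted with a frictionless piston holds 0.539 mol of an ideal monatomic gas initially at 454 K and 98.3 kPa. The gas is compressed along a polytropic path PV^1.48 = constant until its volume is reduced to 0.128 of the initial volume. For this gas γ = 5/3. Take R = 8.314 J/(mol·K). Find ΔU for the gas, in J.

5130 J

V₁ = nRT₁/P₁ = 0.539×8.314×454/98.3 = 20.7 L.
Polytropic n=1.48: T₂ = T₁(V₁/V₂)^(n−1) = 454×(7.81)^0.48 = 1220 K; P₂ = P₁(V₁/V₂)^n = 2060 kPa.
For an ideal gas ΔU = nCvΔT with Cv = (3/2)R = 12.5 J/(mol·K).
ΔU = 0.539×12.5×(1220−454) = 5130 J.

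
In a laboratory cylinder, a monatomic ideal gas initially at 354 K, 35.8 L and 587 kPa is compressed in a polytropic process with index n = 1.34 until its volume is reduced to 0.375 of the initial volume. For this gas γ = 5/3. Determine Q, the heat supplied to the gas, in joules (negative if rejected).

n = P₁V₁/(RT₁) = 587×35.8/(8.314×354) = 7.14 mol.
Polytropic n=1.34: T₂ = T₁(V₁/V₂)^(n−1) = 354×(2.67)^0.34 = 494 K; P₂ = P₁(V₁/V₂)^n = 2180 kPa.
W = (P₁V₁−P₂V₂)/(n−1) = (587×35.8−2180×13.4)/0.34 = -24500 J.
ΔU = nCvΔT = 7.14×12.5×(494−354) = 12500 J.
Q = ΔU + W = -12000 J.

-12000 J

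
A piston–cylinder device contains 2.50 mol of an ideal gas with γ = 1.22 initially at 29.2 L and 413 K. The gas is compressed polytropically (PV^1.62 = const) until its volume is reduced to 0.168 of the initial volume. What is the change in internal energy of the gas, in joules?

78900 J

P₁ = nRT₁/V₁ = 2.50×8.314×413/29.2 = 294 kPa.
Polytropic n=1.62: T₂ = T₁(V₁/V₂)^(n−1) = 413×(5.95)^0.62 = 1250 K; P₂ = P₁(V₁/V₂)^n = 5290 kPa.
For an ideal gas ΔU = nCvΔT with Cv = R/(γ−1) = 37.8 J/(mol·K).
ΔU = 2.50×37.8×(1250−413) = 78900 J.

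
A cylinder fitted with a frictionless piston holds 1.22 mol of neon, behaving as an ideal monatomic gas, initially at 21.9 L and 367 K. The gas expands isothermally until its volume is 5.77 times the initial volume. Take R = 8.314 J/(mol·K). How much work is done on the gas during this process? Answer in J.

-6520 J

P₁ = nRT₁/V₁ = 1.22×8.314×367/21.9 = 170 kPa.
Isothermal: T stays 367 K; PV = const ⇒ V₂ = 126 L, P₂ = 29.5 kPa.
W = nRT ln(V₂/V₁) = 1.22×8.314×367×ln(5.77) = 6520 J.
Work done on the gas = −W_by = -6520 J.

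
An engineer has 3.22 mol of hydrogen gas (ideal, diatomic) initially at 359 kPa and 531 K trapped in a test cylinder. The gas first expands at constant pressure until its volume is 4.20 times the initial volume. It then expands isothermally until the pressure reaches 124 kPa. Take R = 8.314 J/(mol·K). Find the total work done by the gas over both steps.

V₁ = nRT₁/P₁ = 3.22×8.314×531/359 = 39.6 L.
Step 1 — Isobaric: P stays 359 kPa; V/T = const ⇒ T₂ = 2230 K, V₂ = 166 L.
W = PΔV = 359×(166−39.6) kPa·L = 45500 J.
ΔU = nCvΔT = 3.22×20.8×(2230−531) = 114000 J.
Q = ΔU + W = nCpΔT = 159000 J.
State after step 1: P = 359 kPa, V = 166 L, T = 2230 K.
Step 2 — Isothermal: T stays 2230 K; PV = const ⇒ V₂ = 481 L, P₂ = 124 kPa.
ΔU = 0 (ideal gas, T constant).
W = nRT ln(V₂/V₁) = 3.22×8.314×2230×ln(2.90) = 63500 J.
Q = ΔU + W = 63500 J.
Net over both steps: W = 109000 J, Q = 223000 J, ΔU = 114000 J.

109000 J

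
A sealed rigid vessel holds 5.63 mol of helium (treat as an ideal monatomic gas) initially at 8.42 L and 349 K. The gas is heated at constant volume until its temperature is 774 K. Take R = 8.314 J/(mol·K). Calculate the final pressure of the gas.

4300 kPa

P₁ = nRT₁/V₁ = 5.63×8.314×349/8.42 = 1940 kPa.
Isochoric: V stays 8.42 L; P/T = const ⇒ T₂ = 774 K, P₂ = 4300 kPa.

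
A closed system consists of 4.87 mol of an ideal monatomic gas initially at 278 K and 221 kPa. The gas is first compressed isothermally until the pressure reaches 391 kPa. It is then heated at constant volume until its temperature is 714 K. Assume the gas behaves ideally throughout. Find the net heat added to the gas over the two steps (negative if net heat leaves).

20100 J

V₁ = nRT₁/P₁ = 4.87×8.314×278/221 = 50.9 L.
Step 1 — Isothermal: T stays 278 K; PV = const ⇒ V₂ = 28.8 L, P₂ = 391 kPa.
ΔU = 0 (ideal gas, T constant).
W = nRT ln(V₂/V₁) = 4.87×8.314×278×ln(0.565) = -6420 J.
Q = ΔU + W = -6420 J.
State after step 1: P = 391 kPa, V = 28.8 L, T = 278 K.
Step 2 — Isochoric: V stays 28.8 L; P/T = const ⇒ T₂ = 714 K, P₂ = 1000 kPa.
W = 0 (no volume change).
ΔU = nCvΔT = 4.87×12.5×(714−278) = 26500 J.
Q = ΔU = 26500 J.
Net over both steps: W = -6420 J, Q = 20100 J, ΔU = 26500 J.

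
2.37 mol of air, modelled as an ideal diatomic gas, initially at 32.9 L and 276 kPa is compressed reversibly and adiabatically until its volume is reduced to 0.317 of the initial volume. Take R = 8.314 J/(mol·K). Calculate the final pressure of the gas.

T₁ = P₁V₁/(nR) = 276×32.9/(2.37×8.314) = 461 K.
Adiabatic: TV^(γ−1) = const ⇒ T₂ = 461×(3.15)^0.400 = 730 K; PV^γ = const ⇒ P₂ = 1380 kPa.

1380 kPa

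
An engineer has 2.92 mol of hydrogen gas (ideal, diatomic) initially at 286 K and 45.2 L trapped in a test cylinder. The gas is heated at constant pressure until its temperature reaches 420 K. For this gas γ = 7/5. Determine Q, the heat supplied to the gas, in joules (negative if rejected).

P₁ = nRT₁/V₁ = 2.92×8.314×286/45.2 = 154 kPa.
Isobaric: P stays 154 kPa; V/T = const ⇒ T₂ = 420 K, V₂ = 66.4 L.
W = PΔV = 154×(66.4−45.2) kPa·L = 3250 J.
ΔU = nCvΔT = 2.92×20.8×(420−286) = 8130 J.
Q = ΔU + W = nCpΔT = 11400 J.

11400 J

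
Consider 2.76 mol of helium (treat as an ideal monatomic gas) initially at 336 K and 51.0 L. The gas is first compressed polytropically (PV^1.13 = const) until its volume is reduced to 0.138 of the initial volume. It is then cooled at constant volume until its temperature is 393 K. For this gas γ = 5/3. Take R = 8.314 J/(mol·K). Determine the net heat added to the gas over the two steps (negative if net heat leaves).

-15500 J

P₁ = nRT₁/V₁ = 2.76×8.314×336/51.0 = 151 kPa.
Step 1 — Polytropic n=1.13: T₂ = T₁(V₁/V₂)^(n−1) = 336×(7.25)^0.13 = 435 K; P₂ = P₁(V₁/V₂)^n = 1420 kPa.
W = (P₁V₁−P₂V₂)/(n−1) = (151×51.0−1420×7.04)/0.13 = -17400 J.
ΔU = nCvΔT = 2.76×12.5×(435−336) = 3400 J.
Q = ΔU + W = -14000 J.
State after step 1: P = 1420 kPa, V = 7.04 L, T = 435 K.
Step 2 — Isochoric: V stays 7.04 L; P/T = const ⇒ T₂ = 393 K, P₂ = 1280 kPa.
W = 0 (no volume change).
ΔU = nCvΔT = 2.76×12.5×(393−435) = -1430 J.
Q = ΔU = -1430 J.
Net over both steps: W = -17400 J, Q = -15500 J, ΔU = 1960 J.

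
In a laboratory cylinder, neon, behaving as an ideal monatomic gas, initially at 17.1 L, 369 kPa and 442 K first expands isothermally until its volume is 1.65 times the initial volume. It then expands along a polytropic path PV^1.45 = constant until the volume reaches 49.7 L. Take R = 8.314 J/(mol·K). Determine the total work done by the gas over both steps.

6310 J

n = P₁V₁/(RT₁) = 369×17.1/(8.314×442) = 1.72 mol.
Step 1 — Isothermal: T stays 442 K; PV = const ⇒ V₂ = 28.2 L, P₂ = 224 kPa.
ΔU = 0 (ideal gas, T constant).
W = nRT ln(V₂/V₁) = 1.72×8.314×442×ln(1.65) = 3160 J.
Q = ΔU + W = 3160 J.
State after step 1: P = 224 kPa, V = 28.2 L, T = 442 K.
Step 2 — Polytropic n=1.45: T₂ = T₁(V₁/V₂)^(n−1) = 442×(0.568)^0.45 = 343 K; P₂ = P₁(V₁/V₂)^n = 98.4 kPa.
W = (P₁V₁−P₂V₂)/(n−1) = (224×28.2−98.4×49.7)/0.45 = 3150 J.
ΔU = nCvΔT = 1.72×12.5×(343−442) = -2130 J.
Q = ΔU + W = 1020 J.
Net over both steps: W = 6310 J, Q = 4180 J, ΔU = -2130 J.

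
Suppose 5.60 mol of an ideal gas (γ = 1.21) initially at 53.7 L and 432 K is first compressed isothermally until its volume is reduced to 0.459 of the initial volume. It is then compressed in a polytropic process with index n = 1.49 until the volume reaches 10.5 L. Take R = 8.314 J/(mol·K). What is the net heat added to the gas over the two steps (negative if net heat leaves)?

12700 J

P₁ = nRT₁/V₁ = 5.60×8.314×432/53.7 = 375 kPa.
Step 1 — Isothermal: T stays 432 K; PV = const ⇒ V₂ = 24.6 L, P₂ = 816 kPa.
ΔU = 0 (ideal gas, T constant).
W = nRT ln(V₂/V₁) = 5.60×8.314×432×ln(0.459) = -15700 J.
Q = ΔU + W = -15700 J.
State after step 1: P = 816 kPa, V = 24.6 L, T = 432 K.
Step 2 — Polytropic n=1.49: T₂ = T₁(V₁/V₂)^(n−1) = 432×(2.35)^0.49 = 656 K; P₂ = P₁(V₁/V₂)^n = 2910 kPa.
W = (P₁V₁−P₂V₂)/(n−1) = (816×24.6−2910×10.5)/0.49 = -21300 J.
ΔU = nCvΔT = 5.60×39.6×(656−432) = 49700 J.
Q = ΔU + W = 28400 J.
Net over both steps: W = -37000 J, Q = 12700 J, ΔU = 49700 J.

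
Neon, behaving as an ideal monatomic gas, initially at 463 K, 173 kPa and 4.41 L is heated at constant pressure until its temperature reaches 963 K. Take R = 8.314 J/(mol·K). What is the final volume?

9.17 L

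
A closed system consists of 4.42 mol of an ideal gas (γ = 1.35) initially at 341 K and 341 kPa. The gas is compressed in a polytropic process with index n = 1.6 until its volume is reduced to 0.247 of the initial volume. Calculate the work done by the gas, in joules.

V₁ = nRT₁/P₁ = 4.42×8.314×341/341 = 36.7 L.
Polytropic n=1.6: T₂ = T₁(V₁/V₂)^(n−1) = 341×(4.05)^0.60 = 789 K; P₂ = P₁(V₁/V₂)^n = 3190 kPa.
W = (P₁V₁−P₂V₂)/(n−1) = (341×36.7−3190×9.08)/0.60 = -27400 J.

-27400 J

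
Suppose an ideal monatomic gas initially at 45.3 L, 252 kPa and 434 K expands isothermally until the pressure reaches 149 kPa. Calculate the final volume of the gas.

Isothermal: T stays 434 K; PV = const ⇒ V₂ = 76.6 L, P₂ = 149 kPa.

76.6 L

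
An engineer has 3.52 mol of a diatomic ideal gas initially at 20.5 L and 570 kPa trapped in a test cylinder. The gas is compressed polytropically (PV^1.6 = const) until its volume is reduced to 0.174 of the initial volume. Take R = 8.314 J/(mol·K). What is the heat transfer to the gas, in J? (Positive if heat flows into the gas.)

18100 J

T₁ = P₁V₁/(nR) = 570×20.5/(3.52×8.314) = 399 K.
Polytropic n=1.6: T₂ = T₁(V₁/V₂)^(n−1) = 399×(5.75)^0.60 = 1140 K; P₂ = P₁(V₁/V₂)^n = 9350 kPa.
W = (P₁V₁−P₂V₂)/(n−1) = (570×20.5−9350×3.57)/0.60 = -36100 J.
ΔU = nCvΔT = 3.52×20.8×(1140−399) = 54200 J.
Q = ΔU + W = 18100 J.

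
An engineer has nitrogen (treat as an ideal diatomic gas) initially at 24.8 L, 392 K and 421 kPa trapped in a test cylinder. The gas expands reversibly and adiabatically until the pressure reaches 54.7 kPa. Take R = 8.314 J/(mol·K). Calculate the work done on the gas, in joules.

-11500 J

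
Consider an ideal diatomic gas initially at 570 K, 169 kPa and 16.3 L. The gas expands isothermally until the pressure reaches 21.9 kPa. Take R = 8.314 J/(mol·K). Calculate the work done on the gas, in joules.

-5630 J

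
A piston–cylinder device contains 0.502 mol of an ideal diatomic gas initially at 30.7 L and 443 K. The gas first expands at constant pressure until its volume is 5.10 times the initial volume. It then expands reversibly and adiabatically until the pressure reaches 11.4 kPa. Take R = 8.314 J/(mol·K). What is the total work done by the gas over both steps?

P₁ = nRT₁/V₁ = 0.502×8.314×443/30.7 = 60.2 kPa.
Step 1 — Isobaric: P stays 60.2 kPa; V/T = const ⇒ T₂ = 2260 K, V₂ = 157 L.
W = PΔV = 60.2×(157−30.7) kPa·L = 7580 J.
ΔU = nCvΔT = 0.502×20.8×(2260−443) = 19000 J.
Q = ΔU + W = nCpΔT = 26500 J.
State after step 1: P = 60.2 kPa, V = 157 L, T = 2260 K.
Step 2 — Adiabatic: T₂/T₁ = (P₂/P₁)^((γ−1)/γ) ⇒ T₂ = 2260×(0.189)^0.286 = 1400 K; V₂ = 514 L.
ΔU = nCvΔT = 0.502×20.8×(1400−2260) = -8920 J.
Q = 0 for an adiabatic process, so W = −ΔU = 8920 J.
Net over both steps: W = 16500 J, Q = 26500 J, ΔU = 10000 J.

16500 J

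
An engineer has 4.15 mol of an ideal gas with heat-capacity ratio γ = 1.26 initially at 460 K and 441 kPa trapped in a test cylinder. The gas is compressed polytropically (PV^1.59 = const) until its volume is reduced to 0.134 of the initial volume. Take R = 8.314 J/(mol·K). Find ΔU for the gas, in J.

139000 J

V₁ = nRT₁/P₁ = 4.15×8.314×460/441 = 36.0 L.
Polytropic n=1.59: T₂ = T₁(V₁/V₂)^(n−1) = 460×(7.46)^0.59 = 1510 K; P₂ = P₁(V₁/V₂)^n = 10800 kPa.
For an ideal gas ΔU = nCvΔT with Cv = R/(γ−1) = 32.0 J/(mol·K).
ΔU = 4.15×32.0×(1510−460) = 139000 J.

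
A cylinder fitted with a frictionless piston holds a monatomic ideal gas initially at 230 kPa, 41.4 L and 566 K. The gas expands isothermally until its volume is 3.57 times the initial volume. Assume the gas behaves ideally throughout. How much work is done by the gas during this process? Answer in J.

n = P₁V₁/(RT₁) = 230×41.4/(8.314×566) = 2.02 mol.
Isothermal: T stays 566 K; PV = const ⇒ V₂ = 148 L, P₂ = 64.4 kPa.
W = nRT ln(V₂/V₁) = 2.02×8.314×566×ln(3.57) = 12100 J.

12100 J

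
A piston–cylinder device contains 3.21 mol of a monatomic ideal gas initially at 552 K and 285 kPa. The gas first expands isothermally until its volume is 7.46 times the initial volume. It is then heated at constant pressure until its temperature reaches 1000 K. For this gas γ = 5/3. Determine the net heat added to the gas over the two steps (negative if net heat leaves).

V₁ = nRT₁/P₁ = 3.21×8.314×552/285 = 51.7 L.
Step 1 — Isothermal: T stays 552 K; PV = const ⇒ V₂ = 386 L, P₂ = 38.2 kPa.
ΔU = 0 (ideal gas, T constant).
W = nRT ln(V₂/V₁) = 3.21×8.314×552×ln(7.46) = 29600 J.
Q = ΔU + W = 29600 J.
State after step 1: P = 38.2 kPa, V = 386 L, T = 552 K.
Step 2 — Isobaric: P stays 38.2 kPa; V/T = const ⇒ T₂ = 1000 K, V₂ = 699 L.
W = PΔV = 38.2×(699−386) kPa·L = 12000 J.
ΔU = nCvΔT = 3.21×12.5×(1000−552) = 17900 J.
Q = ΔU + W = nCpΔT = 29900 J.
Net over both steps: W = 41600 J, Q = 59500 J, ΔU = 17900 J.

59500 J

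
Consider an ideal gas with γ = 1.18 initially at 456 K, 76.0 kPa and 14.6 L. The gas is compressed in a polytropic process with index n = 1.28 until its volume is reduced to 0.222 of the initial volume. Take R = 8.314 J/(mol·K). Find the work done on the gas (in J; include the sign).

2080 J

n = P₁V₁/(RT₁) = 76.0×14.6/(8.314×456) = 0.293 mol.
Polytropic n=1.28: T₂ = T₁(V₁/V₂)^(n−1) = 456×(4.50)^0.28 = 695 K; P₂ = P₁(V₁/V₂)^n = 522 kPa.
W = (P₁V₁−P₂V₂)/(n−1) = (76.0×14.6−522×3.24)/0.28 = -2080 J.
Work done on the gas = −W_by = 2080 J.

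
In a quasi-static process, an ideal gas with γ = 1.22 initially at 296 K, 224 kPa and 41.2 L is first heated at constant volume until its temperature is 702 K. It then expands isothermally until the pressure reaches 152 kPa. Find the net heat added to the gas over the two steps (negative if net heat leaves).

84900 J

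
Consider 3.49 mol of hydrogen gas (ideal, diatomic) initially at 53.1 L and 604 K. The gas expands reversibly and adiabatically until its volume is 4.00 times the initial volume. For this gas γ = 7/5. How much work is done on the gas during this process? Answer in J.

-18600 J

P₁ = nRT₁/V₁ = 3.49×8.314×604/53.1 = 330 kPa.
Adiabatic: TV^(γ−1) = const ⇒ T₂ = 604×(0.250)^0.400 = 347 K; PV^γ = const ⇒ P₂ = 47.4 kPa.
ΔU = nCvΔT = 3.49×20.8×(347−604) = -18600 J.
Q = 0 for an adiabatic process, so W = −ΔU = 18600 J.
Work done on the gas = −W_by = -18600 J.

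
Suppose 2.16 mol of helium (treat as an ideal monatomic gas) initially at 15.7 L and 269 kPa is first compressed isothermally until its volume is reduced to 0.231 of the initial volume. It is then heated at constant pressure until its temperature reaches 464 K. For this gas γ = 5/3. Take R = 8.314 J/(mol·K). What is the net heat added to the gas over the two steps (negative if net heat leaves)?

T₁ = P₁V₁/(nR) = 269×15.7/(2.16×8.314) = 235 K.
Step 1 — Isothermal: T stays 235 K; PV = const ⇒ V₂ = 3.63 L, P₂ = 1160 kPa.
ΔU = 0 (ideal gas, T constant).
W = nRT ln(V₂/V₁) = 2.16×8.314×235×ln(0.231) = -6190 J.
Q = ΔU + W = -6190 J.
State after step 1: P = 1160 kPa, V = 3.63 L, T = 235 K.
Step 2 — Isobaric: P stays 1160 kPa; V/T = const ⇒ T₂ = 464 K, V₂ = 7.16 L.
W = PΔV = 1160×(7.16−3.63) kPa·L = 4110 J.
ΔU = nCvΔT = 2.16×12.5×(464−235) = 6160 J.
Q = ΔU + W = nCpΔT = 10300 J.
Net over both steps: W = -2080 J, Q = 4080 J, ΔU = 6160 J.

4080 J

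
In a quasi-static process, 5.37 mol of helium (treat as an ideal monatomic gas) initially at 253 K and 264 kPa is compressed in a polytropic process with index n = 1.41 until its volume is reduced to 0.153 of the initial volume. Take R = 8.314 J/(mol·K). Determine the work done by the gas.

V₁ = nRT₁/P₁ = 5.37×8.314×253/264 = 42.8 L.
Polytropic n=1.41: T₂ = T₁(V₁/V₂)^(n−1) = 253×(6.54)^0.41 = 546 K; P₂ = P₁(V₁/V₂)^n = 3730 kPa.
W = (P₁V₁−P₂V₂)/(n−1) = (264×42.8−3730×6.55)/0.41 = -31900 J.

-31900 J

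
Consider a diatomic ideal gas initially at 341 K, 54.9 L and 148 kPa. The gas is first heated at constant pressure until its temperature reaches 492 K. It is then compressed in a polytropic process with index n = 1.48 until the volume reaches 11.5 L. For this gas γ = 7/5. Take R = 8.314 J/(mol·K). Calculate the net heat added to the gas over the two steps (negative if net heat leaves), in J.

20000 J

n = P₁V₁/(RT₁) = 148×54.9/(8.314×341) = 2.87 mol.
Step 1 — Isobaric: P stays 148 kPa; V/T = const ⇒ T₂ = 492 K, V₂ = 79.2 L.
W = PΔV = 148×(79.2−54.9) kPa·L = 3600 J.
ΔU = nCvΔT = 2.87×20.8×(492−341) = 8990 J.
Q = ΔU + W = nCpΔT = 12600 J.
State after step 1: P = 148 kPa, V = 79.2 L, T = 492 K.
Step 2 — Polytropic n=1.48: T₂ = T₁(V₁/V₂)^(n−1) = 492×(6.89)^0.48 = 1240 K; P₂ = P₁(V₁/V₂)^n = 2570 kPa.
W = (P₁V₁−P₂V₂)/(n−1) = (148×79.2−2570×11.5)/0.48 = -37200 J.
ΔU = nCvΔT = 2.87×20.8×(1240−492) = 44700 J.
Q = ΔU + W = 7450 J.
Net over both steps: W = -33700 J, Q = 20000 J, ΔU = 53700 J.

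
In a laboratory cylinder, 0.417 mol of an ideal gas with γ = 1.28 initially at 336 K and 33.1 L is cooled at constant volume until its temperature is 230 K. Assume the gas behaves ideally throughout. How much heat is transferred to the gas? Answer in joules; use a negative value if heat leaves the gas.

-1310 J

P₁ = nRT₁/V₁ = 0.417×8.314×336/33.1 = 35.2 kPa.
Isochoric: V stays 33.1 L; P/T = const ⇒ T₂ = 230 K, P₂ = 24.1 kPa.
W = 0 (no volume change).
ΔU = nCvΔT = 0.417×29.7×(230−336) = -1310 J.
Q = ΔU = -1310 J.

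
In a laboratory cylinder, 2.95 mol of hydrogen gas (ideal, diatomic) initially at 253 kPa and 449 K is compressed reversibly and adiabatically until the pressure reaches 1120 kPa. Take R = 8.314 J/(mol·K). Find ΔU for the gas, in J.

14600 J

V₁ = nRT₁/P₁ = 2.95×8.314×449/253 = 43.5 L.
Adiabatic: T₂/T₁ = (P₂/P₁)^((γ−1)/γ) ⇒ T₂ = 449×(4.43)^0.286 = 687 K; V₂ = 15.0 L.
For an ideal gas ΔU = nCvΔT with Cv = (5/2)R = 20.8 J/(mol·K).
ΔU = 2.95×20.8×(687−449) = 14600 J.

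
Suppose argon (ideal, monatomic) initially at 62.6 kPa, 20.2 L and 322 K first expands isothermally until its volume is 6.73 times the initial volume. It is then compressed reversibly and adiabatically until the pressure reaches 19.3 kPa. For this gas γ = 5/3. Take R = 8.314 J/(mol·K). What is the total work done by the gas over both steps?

n = P₁V₁/(RT₁) = 62.6×20.2/(8.314×322) = 0.472 mol.
Step 1 — Isothermal: T stays 322 K; PV = const ⇒ V₂ = 136 L, P₂ = 9.30 kPa.
ΔU = 0 (ideal gas, T constant).
W = nRT ln(V₂/V₁) = 0.472×8.314×322×ln(6.73) = 2410 J.
Q = ΔU + W = 2410 J.
State after step 1: P = 9.30 kPa, V = 136 L, T = 322 K.
Step 2 — Adiabatic: T₂/T₁ = (P₂/P₁)^((γ−1)/γ) ⇒ T₂ = 322×(2.07)^0.400 = 431 K; V₂ = 87.7 L.
ΔU = nCvΔT = 0.472×12.5×(431−322) = 643 J.
Q = 0 for an adiabatic process, so W = −ΔU = -643 J.
Net over both steps: W = 1770 J, Q = 2410 J, ΔU = 643 J.

1770 J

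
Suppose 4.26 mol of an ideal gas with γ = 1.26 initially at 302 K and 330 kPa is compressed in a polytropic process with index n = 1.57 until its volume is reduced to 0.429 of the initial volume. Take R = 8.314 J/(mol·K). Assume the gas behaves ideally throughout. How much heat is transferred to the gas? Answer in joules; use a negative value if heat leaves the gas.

13900 J

V₁ = nRT₁/P₁ = 4.26×8.314×302/330 = 32.4 L.
Polytropic n=1.57: T₂ = T₁(V₁/V₂)^(n−1) = 302×(2.33)^0.57 = 489 K; P₂ = P₁(V₁/V₂)^n = 1250 kPa.
W = (P₁V₁−P₂V₂)/(n−1) = (330×32.4−1250×13.9)/0.57 = -11600 J.
ΔU = nCvΔT = 4.26×32.0×(489−302) = 25500 J.
Q = ΔU + W = 13900 J.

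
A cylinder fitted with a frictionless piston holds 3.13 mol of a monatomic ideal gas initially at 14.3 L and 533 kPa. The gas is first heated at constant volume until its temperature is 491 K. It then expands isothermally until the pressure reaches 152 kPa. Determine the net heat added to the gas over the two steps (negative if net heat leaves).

T₁ = P₁V₁/(nR) = 533×14.3/(3.13×8.314) = 293 K.
Step 1 — Isochoric: V stays 14.3 L; P/T = const ⇒ T₂ = 491 K, P₂ = 894 kPa.
W = 0 (no volume change).
ΔU = nCvΔT = 3.13×12.5×(491−293) = 7730 J.
Q = ΔU = 7730 J.
State after step 1: P = 894 kPa, V = 14.3 L, T = 491 K.
Step 2 — Isothermal: T stays 491 K; PV = const ⇒ V₂ = 84.1 L, P₂ = 152 kPa.
ΔU = 0 (ideal gas, T constant).
W = nRT ln(V₂/V₁) = 3.13×8.314×491×ln(5.88) = 22600 J.
Q = ΔU + W = 22600 J.
Net over both steps: W = 22600 J, Q = 30400 J, ΔU = 7730 J.

30400 J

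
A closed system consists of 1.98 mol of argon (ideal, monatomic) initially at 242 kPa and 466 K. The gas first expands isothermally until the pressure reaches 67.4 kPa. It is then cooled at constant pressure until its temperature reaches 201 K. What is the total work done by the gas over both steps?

5440 J

V₁ = nRT₁/P₁ = 1.98×8.314×466/242 = 31.7 L.
Step 1 — Isothermal: T stays 466 K; PV = const ⇒ V₂ = 114 L, P₂ = 67.4 kPa.
ΔU = 0 (ideal gas, T constant).
W = nRT ln(V₂/V₁) = 1.98×8.314×466×ln(3.59) = 9810 J.
Q = ΔU + W = 9810 J.
State after step 1: P = 67.4 kPa, V = 114 L, T = 466 K.
Step 2 — Isobaric: P stays 67.4 kPa; V/T = const ⇒ T₂ = 201 K, V₂ = 49.1 L.
W = PΔV = 67.4×(49.1−114) kPa·L = -4360 J.
ΔU = nCvΔT = 1.98×12.5×(201−466) = -6540 J.
Q = ΔU + W = nCpΔT = -10900 J.
Net over both steps: W = 5440 J, Q = -1100 J, ΔU = -6540 J.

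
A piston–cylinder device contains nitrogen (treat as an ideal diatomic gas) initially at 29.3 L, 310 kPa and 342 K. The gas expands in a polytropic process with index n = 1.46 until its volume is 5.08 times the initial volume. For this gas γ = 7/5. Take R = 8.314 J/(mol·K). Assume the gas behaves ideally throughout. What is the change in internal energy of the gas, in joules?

-12000 J

n = P₁V₁/(RT₁) = 310×29.3/(8.314×342) = 3.19 mol.
Polytropic n=1.46: T₂ = T₁(V₁/V₂)^(n−1) = 342×(0.197)^0.46 = 162 K; P₂ = P₁(V₁/V₂)^n = 28.9 kPa.
For an ideal gas ΔU = nCvΔT with Cv = (5/2)R = 20.8 J/(mol·K).
ΔU = 3.19×20.8×(162−342) = -12000 J.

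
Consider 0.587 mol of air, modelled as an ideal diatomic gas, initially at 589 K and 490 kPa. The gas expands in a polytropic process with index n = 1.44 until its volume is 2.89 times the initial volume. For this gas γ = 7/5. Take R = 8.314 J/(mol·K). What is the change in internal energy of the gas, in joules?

V₁ = nRT₁/P₁ = 0.587×8.314×589/490 = 5.87 L.
Polytropic n=1.44: T₂ = T₁(V₁/V₂)^(n−1) = 589×(0.346)^0.44 = 369 K; P₂ = P₁(V₁/V₂)^n = 106 kPa.
For an ideal gas ΔU = nCvΔT with Cv = (5/2)R = 20.8 J/(mol·K).
ΔU = 0.587×20.8×(369−589) = -2680 J.

-2680 J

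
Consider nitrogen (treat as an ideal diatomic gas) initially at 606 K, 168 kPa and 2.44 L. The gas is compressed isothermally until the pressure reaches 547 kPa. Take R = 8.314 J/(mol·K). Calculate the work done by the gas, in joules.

n = P₁V₁/(RT₁) = 168×2.44/(8.314×606) = 0.0814 mol.
Isothermal: T stays 606 K; PV = const ⇒ V₂ = 0.749 L, P₂ = 547 kPa.
W = nRT ln(V₂/V₁) = 0.0814×8.314×606×ln(0.307) = -484 J.

-484 J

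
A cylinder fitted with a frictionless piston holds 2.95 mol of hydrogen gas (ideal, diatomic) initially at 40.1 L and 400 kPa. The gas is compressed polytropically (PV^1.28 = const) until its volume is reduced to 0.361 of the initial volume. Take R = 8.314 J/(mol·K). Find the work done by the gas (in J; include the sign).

-18900 J

T₁ = P₁V₁/(nR) = 400×40.1/(2.95×8.314) = 654 K.
Polytropic n=1.28: T₂ = T₁(V₁/V₂)^(n−1) = 654×(2.77)^0.28 = 870 K; P₂ = P₁(V₁/V₂)^n = 1470 kPa.
W = (P₁V₁−P₂V₂)/(n−1) = (400×40.1−1470×14.5)/0.28 = -18900 J.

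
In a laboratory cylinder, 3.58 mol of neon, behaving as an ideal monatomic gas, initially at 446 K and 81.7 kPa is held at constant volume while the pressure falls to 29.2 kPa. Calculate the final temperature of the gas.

159 K

V₁ = nRT₁/P₁ = 3.58×8.314×446/81.7 = 162 L.
Isochoric: V stays 162 L; P/T = const ⇒ T₂ = 159 K, P₂ = 29.2 kPa.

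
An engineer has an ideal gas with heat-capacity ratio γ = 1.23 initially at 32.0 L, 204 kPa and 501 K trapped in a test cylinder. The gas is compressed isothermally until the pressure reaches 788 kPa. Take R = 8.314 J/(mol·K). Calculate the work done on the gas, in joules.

8820 J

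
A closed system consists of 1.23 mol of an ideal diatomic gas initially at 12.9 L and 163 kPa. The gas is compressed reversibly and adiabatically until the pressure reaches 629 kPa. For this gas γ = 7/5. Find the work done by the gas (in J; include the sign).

-2480 J

T₁ = P₁V₁/(nR) = 163×12.9/(1.23×8.314) = 206 K.
Adiabatic: T₂/T₁ = (P₂/P₁)^((γ−1)/γ) ⇒ T₂ = 206×(3.86)^0.286 = 302 K; V₂ = 4.92 L.
ΔU = nCvΔT = 1.23×20.8×(302−206) = 2480 J.
Q = 0 for an adiabatic process, so W = −ΔU = -2480 J.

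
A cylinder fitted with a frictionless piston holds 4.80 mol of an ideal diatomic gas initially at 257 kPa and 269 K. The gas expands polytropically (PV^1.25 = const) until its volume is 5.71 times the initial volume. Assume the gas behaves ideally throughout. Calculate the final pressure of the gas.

V₁ = nRT₁/P₁ = 4.80×8.314×269/257 = 41.8 L.
Polytropic n=1.25: T₂ = T₁(V₁/V₂)^(n−1) = 269×(0.175)^0.25 = 174 K; P₂ = P₁(V₁/V₂)^n = 29.1 kPa.

29.1 kPa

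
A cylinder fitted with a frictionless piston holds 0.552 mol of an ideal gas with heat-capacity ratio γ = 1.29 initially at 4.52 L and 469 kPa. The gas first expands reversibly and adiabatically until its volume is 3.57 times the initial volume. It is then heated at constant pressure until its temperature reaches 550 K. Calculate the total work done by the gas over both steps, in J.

T₁ = P₁V₁/(nR) = 469×4.52/(0.552×8.314) = 462 K.
Step 1 — Adiabatic: TV^(γ−1) = const ⇒ T₂ = 462×(0.280)^0.290 = 319 K; PV^γ = const ⇒ P₂ = 90.8 kPa.
ΔU = nCvΔT = 0.552×28.7×(319−462) = -2260 J.
Q = 0 for an adiabatic process, so W = −ΔU = 2260 J.
State after step 1: P = 90.8 kPa, V = 16.1 L, T = 319 K.
Step 2 — Isobaric: P stays 90.8 kPa; V/T = const ⇒ T₂ = 550 K, V₂ = 27.8 L.
W = PΔV = 90.8×(27.8−16.1) kPa·L = 1060 J.
ΔU = nCvΔT = 0.552×28.7×(550−319) = 3650 J.
Q = ΔU + W = nCpΔT = 4710 J.
Net over both steps: W = 3310 J, Q = 4710 J, ΔU = 1390 J.

3310 J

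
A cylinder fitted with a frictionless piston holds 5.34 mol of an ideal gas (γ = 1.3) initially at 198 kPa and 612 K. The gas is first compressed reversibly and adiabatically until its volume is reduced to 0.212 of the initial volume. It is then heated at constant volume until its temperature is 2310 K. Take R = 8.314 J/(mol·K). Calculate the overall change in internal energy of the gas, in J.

251000 J

V₁ = nRT₁/P₁ = 5.34×8.314×612/198 = 137 L.
Step 1 — Adiabatic: TV^(γ−1) = const ⇒ T₂ = 612×(4.72)^0.300 = 975 K; PV^γ = const ⇒ P₂ = 1490 kPa.
ΔU = nCvΔT = 5.34×27.7×(975−612) = 53700 J.
Q = 0 for an adiabatic process, so W = −ΔU = -53700 J.
State after step 1: P = 1490 kPa, V = 29.1 L, T = 975 K.
Step 2 — Isochoric: V stays 29.1 L; P/T = const ⇒ T₂ = 2310 K, P₂ = 3530 kPa.
W = 0 (no volume change).
ΔU = nCvΔT = 5.34×27.7×(2310−975) = 198000 J.
Q = ΔU = 198000 J.
Net over both steps: W = -53700 J, Q = 198000 J, ΔU = 251000 J.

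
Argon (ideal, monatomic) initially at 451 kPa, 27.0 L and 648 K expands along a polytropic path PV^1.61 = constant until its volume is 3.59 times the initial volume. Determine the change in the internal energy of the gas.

-9890 J

n = P₁V₁/(RT₁) = 451×27.0/(8.314×648) = 2.26 mol.
Polytropic n=1.61: T₂ = T₁(V₁/V₂)^(n−1) = 648×(0.279)^0.61 = 297 K; P₂ = P₁(V₁/V₂)^n = 57.6 kPa.
For an ideal gas ΔU = nCvΔT with Cv = (3/2)R = 12.5 J/(mol·K).
ΔU = 2.26×12.5×(297−648) = -9890 J.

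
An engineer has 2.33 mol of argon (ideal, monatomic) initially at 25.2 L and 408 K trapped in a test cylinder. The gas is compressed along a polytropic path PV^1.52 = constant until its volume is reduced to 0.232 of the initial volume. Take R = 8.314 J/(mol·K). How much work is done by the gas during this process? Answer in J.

P₁ = nRT₁/V₁ = 2.33×8.314×408/25.2 = 314 kPa.
Polytropic n=1.52: T₂ = T₁(V₁/V₂)^(n−1) = 408×(4.31)^0.52 = 872 K; P₂ = P₁(V₁/V₂)^n = 2890 kPa.
W = (P₁V₁−P₂V₂)/(n−1) = (314×25.2−2890×5.85)/0.52 = -17300 J.

-17300 J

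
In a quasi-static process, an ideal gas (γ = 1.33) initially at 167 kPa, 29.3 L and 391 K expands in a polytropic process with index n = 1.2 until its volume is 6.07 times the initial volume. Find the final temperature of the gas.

273 K

Polytropic n=1.2: T₂ = T₁(V₁/V₂)^(n−1) = 391×(0.165)^0.20 = 273 K; P₂ = P₁(V₁/V₂)^n = 19.2 kPa.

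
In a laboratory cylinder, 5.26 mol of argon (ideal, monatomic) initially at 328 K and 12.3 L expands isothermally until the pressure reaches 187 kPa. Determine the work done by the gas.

26300 J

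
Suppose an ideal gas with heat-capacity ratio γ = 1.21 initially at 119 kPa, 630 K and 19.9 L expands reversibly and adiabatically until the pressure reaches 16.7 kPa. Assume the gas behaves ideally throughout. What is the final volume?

101 L

Adiabatic: T₂/T₁ = (P₂/P₁)^((γ−1)/γ) ⇒ T₂ = 630×(0.140)^0.174 = 448 K; V₂ = 101 L.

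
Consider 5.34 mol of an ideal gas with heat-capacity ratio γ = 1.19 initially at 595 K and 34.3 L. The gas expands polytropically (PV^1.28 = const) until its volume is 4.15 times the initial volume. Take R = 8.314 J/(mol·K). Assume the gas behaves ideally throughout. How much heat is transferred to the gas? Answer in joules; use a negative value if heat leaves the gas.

-14700 J

P₁ = nRT₁/V₁ = 5.34×8.314×595/34.3 = 770 kPa.
Polytropic n=1.28: T₂ = T₁(V₁/V₂)^(n−1) = 595×(0.241)^0.28 = 399 K; P₂ = P₁(V₁/V₂)^n = 125 kPa.
W = (P₁V₁−P₂V₂)/(n−1) = (770×34.3−125×142)/0.28 = 31000 J.
ΔU = nCvΔT = 5.34×43.8×(399−595) = -45700 J.
Q = ΔU + W = -14700 J.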